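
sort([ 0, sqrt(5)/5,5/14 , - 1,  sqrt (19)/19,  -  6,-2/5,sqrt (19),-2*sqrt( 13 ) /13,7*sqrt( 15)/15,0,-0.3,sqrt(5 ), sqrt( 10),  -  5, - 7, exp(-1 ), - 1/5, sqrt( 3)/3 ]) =[  -  7, - 6,-5, - 1, - 2*sqrt( 13) /13, - 2/5, - 0.3, - 1/5, 0, 0, sqrt( 19)/19, 5/14,  exp( - 1),sqrt ( 5)/5 , sqrt( 3 )/3, 7*sqrt(15 ) /15,sqrt( 5),  sqrt( 10 ) , sqrt( 19 ) ]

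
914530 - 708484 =206046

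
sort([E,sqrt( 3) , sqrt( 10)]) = [sqrt( 3),  E , sqrt( 10 )]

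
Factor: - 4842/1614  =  - 3^1 = - 3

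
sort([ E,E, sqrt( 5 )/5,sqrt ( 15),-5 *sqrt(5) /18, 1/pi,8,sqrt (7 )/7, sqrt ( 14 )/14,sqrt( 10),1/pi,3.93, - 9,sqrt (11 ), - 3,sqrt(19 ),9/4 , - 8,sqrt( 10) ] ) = [-9, - 8, - 3, - 5*sqrt(5 ) /18,sqrt(14) /14,1/pi,  1/pi,sqrt ( 7 )/7,  sqrt(5 )/5, 9/4, E,E, sqrt( 10),sqrt( 10 ),  sqrt(11 ), sqrt(15), 3.93,sqrt (19),8] 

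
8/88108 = 2/22027 = 0.00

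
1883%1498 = 385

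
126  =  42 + 84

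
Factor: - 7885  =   - 5^1*19^1 * 83^1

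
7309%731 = 730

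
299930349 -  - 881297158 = 1181227507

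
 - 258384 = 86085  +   - 344469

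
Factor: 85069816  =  2^3*13^1*817979^1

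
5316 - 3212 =2104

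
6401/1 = 6401 = 6401.00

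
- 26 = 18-44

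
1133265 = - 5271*( - 215 ) 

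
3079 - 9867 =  - 6788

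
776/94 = 8 + 12/47 = 8.26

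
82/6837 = 82/6837  =  0.01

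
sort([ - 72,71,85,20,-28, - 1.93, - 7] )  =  [ - 72, - 28, - 7, - 1.93,20 , 71,85] 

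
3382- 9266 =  - 5884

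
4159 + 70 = 4229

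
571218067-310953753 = 260264314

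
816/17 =48  =  48.00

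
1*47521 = 47521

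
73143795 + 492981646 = 566125441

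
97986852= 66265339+31721513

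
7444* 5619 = 41827836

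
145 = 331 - 186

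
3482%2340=1142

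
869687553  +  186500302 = 1056187855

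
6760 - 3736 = 3024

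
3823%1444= 935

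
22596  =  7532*3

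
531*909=482679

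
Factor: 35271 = 3^2 * 3919^1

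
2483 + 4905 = 7388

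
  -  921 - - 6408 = 5487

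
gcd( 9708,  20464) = 4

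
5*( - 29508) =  - 147540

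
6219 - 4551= 1668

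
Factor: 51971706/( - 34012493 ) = - 2^1  *3^4*41^( - 1)*349^ ( - 1 )*541^1*593^1*2377^( -1)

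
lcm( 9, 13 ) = 117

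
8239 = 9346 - 1107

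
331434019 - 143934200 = 187499819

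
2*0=0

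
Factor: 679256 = 2^3* 197^1*431^1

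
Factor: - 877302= -2^1*3^2*17^1*47^1*61^1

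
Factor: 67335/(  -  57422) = -2^( - 1)*3^1*5^1*67^2*28711^(-1)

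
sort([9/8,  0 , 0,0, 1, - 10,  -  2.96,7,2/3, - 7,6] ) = [ - 10, - 7,-2.96,0, 0 , 0, 2/3, 1,  9/8,6,7] 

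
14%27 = 14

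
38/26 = 19/13  =  1.46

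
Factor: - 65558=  - 2^1*32779^1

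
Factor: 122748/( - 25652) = -3^1*11^( - 2 ) * 193^1 = - 579/121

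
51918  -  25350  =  26568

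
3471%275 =171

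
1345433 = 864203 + 481230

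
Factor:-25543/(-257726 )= 89/898=2^(  -  1 ) * 89^1*449^ (-1 ) 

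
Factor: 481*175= 5^2 * 7^1 * 13^1 * 37^1 = 84175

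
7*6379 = 44653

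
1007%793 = 214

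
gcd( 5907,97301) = 1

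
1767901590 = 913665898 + 854235692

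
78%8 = 6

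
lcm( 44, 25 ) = 1100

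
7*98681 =690767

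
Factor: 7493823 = 3^3*277549^1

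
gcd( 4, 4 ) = 4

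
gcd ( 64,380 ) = 4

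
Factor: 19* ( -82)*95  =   - 2^1*5^1*19^2*41^1 = -  148010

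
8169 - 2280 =5889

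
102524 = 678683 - 576159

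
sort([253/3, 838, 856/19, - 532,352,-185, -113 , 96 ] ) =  [ - 532, - 185,-113,856/19, 253/3, 96,352, 838]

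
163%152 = 11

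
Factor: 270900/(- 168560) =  - 45/28= - 2^( - 2) * 3^2*5^1*7^( - 1)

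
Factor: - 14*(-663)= 2^1*3^1*7^1*13^1*17^1= 9282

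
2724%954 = 816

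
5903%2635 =633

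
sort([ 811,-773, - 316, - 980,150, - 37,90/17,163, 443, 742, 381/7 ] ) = [ -980, - 773, - 316, - 37, 90/17,381/7,150,163, 443,742,811]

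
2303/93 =2303/93 = 24.76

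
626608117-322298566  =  304309551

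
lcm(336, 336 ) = 336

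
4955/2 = 4955/2 = 2477.50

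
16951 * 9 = 152559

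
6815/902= 6815/902= 7.56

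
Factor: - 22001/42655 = - 49/95 = -  5^(- 1) * 7^2*19^ (  -  1) 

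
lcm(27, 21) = 189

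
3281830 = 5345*614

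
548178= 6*91363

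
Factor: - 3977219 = -3977219^1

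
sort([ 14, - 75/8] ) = [ - 75/8,14 ] 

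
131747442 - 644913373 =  - 513165931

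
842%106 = 100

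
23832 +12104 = 35936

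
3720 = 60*62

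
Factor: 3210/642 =5 = 5^1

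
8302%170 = 142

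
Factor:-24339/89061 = -1159/4241 = - 19^1*61^1*4241^(-1) 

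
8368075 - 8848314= - 480239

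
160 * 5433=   869280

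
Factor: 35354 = 2^1*11^1* 1607^1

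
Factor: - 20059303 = -11^1*17^1*107269^1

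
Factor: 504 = 2^3*3^2 *7^1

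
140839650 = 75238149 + 65601501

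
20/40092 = 5/10023 = 0.00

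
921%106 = 73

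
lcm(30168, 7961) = 573192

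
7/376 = 7/376 = 0.02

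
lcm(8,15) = 120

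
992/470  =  496/235 = 2.11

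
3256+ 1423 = 4679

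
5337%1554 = 675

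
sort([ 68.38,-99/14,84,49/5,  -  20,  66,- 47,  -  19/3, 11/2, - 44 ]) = [-47, - 44,-20, - 99/14,  -  19/3, 11/2, 49/5,  66,68.38,84]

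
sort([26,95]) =[26, 95]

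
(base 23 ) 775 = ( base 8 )7435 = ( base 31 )40p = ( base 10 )3869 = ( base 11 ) 29A8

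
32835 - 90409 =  - 57574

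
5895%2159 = 1577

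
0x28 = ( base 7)55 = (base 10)40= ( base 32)18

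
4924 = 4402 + 522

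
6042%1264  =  986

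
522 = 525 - 3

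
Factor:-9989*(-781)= 7801409 = 7^1*11^1*71^1*1427^1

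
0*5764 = 0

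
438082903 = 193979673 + 244103230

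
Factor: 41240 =2^3*5^1*1031^1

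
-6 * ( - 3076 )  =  18456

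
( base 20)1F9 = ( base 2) 1011000101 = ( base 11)595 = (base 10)709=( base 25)139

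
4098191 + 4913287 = 9011478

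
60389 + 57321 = 117710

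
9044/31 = 291 + 23/31 = 291.74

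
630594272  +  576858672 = 1207452944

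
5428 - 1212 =4216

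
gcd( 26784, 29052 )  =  108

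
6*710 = 4260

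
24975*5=124875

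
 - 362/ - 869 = 362/869 = 0.42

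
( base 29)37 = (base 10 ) 94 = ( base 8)136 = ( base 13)73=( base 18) 54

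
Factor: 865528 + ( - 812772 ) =52756 = 2^2*11^2*109^1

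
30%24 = 6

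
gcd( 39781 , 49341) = 1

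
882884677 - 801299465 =81585212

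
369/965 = 369/965=0.38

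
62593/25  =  62593/25 = 2503.72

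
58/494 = 29/247 = 0.12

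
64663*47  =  3039161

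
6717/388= 17  +  121/388 = 17.31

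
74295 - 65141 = 9154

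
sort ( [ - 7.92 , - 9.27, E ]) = [- 9.27, - 7.92,E]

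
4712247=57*82671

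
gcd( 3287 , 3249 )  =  19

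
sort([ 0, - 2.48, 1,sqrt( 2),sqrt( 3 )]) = [  -  2.48,0,1,sqrt( 2), sqrt( 3) ]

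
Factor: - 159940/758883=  - 2^2 * 3^(-1) * 5^1*11^1 * 131^( -1 )*727^1*1931^(-1 )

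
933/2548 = 933/2548 = 0.37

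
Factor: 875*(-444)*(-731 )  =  2^2*3^1 * 5^3*7^1 * 17^1*37^1*43^1= 283993500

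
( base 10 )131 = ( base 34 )3T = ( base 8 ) 203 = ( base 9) 155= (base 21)65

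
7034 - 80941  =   - 73907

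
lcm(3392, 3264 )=172992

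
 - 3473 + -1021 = -4494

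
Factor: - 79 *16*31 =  - 2^4 *31^1 * 79^1 = - 39184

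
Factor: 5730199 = 103^1 * 55633^1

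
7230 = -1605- -8835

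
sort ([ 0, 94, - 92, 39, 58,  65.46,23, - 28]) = [ - 92, - 28,0,  23,39, 58, 65.46, 94]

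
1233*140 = 172620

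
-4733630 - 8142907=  - 12876537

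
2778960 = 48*57895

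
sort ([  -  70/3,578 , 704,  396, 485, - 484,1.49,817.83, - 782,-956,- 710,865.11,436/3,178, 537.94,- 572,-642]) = [-956, - 782, -710, - 642, - 572, - 484, - 70/3,1.49,436/3  ,  178,396,485,537.94,578,704,  817.83,865.11]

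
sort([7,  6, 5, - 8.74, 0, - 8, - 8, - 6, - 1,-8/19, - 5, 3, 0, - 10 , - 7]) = [ - 10,  -  8.74, - 8, - 8, - 7, - 6, - 5, - 1, - 8/19, 0, 0, 3, 5,6, 7 ] 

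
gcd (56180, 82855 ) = 5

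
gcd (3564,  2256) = 12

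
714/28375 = 714/28375 =0.03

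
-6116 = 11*( - 556 )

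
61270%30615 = 40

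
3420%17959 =3420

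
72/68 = 1 + 1/17 = 1.06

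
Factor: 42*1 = 2^1 * 3^1*7^1=42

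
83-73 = 10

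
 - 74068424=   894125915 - 968194339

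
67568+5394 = 72962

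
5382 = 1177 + 4205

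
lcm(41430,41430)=41430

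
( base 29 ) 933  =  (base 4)1313223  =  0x1DEB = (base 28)9LF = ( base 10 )7659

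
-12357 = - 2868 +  - 9489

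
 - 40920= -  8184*5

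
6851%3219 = 413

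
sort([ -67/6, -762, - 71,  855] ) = [-762, - 71, - 67/6, 855 ] 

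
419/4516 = 419/4516 = 0.09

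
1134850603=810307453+324543150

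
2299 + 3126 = 5425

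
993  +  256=1249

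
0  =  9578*0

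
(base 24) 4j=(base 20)5F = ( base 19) 61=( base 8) 163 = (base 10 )115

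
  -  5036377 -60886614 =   -  65922991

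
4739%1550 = 89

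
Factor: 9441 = 3^2*1049^1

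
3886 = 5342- 1456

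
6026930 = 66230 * 91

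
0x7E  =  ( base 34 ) 3o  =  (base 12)a6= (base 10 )126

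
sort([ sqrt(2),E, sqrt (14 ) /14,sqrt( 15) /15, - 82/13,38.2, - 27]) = [ - 27,-82/13,sqrt( 15 )/15,sqrt( 14)/14,sqrt ( 2),E, 38.2 ]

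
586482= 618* 949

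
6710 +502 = 7212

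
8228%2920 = 2388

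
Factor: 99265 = 5^1*19853^1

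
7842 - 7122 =720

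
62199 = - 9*( - 6911)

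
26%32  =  26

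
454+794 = 1248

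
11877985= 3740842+8137143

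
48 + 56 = 104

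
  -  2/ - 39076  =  1/19538 =0.00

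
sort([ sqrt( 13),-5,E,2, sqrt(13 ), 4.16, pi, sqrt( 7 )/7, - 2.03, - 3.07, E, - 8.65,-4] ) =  [ - 8.65, - 5,-4, -3.07, - 2.03,sqrt( 7 )/7,2, E, E, pi, sqrt( 13), sqrt(13), 4.16 ] 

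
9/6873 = 3/2291 = 0.00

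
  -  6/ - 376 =3/188 = 0.02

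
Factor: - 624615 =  - 3^1*5^1 * 41641^1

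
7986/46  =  173 + 14/23 = 173.61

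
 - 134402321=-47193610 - 87208711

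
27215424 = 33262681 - 6047257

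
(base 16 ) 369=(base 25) 19N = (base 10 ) 873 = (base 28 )135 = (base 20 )23d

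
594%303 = 291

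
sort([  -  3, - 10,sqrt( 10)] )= [ - 10, - 3,  sqrt(10 ) ]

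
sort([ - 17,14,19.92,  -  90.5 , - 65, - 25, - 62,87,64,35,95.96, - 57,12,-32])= [ - 90.5 ,-65, - 62,-57, - 32, - 25,-17,12,  14,19.92, 35,64,87,95.96 ] 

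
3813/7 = 3813/7=544.71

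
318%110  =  98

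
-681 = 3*( - 227)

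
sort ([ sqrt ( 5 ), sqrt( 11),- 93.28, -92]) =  [ - 93.28, - 92, sqrt( 5 ),sqrt(11) ]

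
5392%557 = 379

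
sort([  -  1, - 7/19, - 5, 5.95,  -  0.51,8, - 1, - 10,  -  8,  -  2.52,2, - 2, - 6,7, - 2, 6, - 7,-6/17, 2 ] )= [ - 10 , -8, - 7, - 6 , - 5, - 2.52, - 2, - 2, - 1, - 1, - 0.51, - 7/19, - 6/17 , 2,  2,5.95, 6, 7, 8]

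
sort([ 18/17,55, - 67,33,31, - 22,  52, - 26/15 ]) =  [  -  67,-22 , - 26/15, 18/17, 31 , 33,52,55 ]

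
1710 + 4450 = 6160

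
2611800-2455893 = 155907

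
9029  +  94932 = 103961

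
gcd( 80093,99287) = 1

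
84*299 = 25116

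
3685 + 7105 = 10790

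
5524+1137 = 6661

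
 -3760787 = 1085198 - 4845985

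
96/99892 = 24/24973=0.00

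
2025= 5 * 405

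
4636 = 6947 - 2311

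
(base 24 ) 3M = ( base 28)3A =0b1011110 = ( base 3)10111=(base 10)94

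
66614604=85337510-18722906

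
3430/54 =63 + 14/27 = 63.52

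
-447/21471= -1 + 7008/7157 = -0.02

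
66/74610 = 11/12435 = 0.00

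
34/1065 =34/1065   =  0.03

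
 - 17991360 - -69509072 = 51517712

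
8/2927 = 8/2927 = 0.00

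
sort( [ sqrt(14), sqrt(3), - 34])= [ - 34, sqrt(3), sqrt( 14) ] 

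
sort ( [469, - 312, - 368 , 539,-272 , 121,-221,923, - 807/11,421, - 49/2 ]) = [ -368 , - 312,-272 , - 221, - 807/11 , - 49/2, 121 , 421,469,  539,923]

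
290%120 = 50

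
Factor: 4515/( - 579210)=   -  2^(-1 )*7^1*449^( - 1) = -7/898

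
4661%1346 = 623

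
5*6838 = 34190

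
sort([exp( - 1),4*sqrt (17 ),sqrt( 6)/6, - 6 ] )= [ - 6, exp( - 1 ), sqrt(6) /6,4*sqrt( 17)] 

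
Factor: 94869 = 3^2*83^1*127^1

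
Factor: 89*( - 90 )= - 2^1 * 3^2*5^1*89^1 =- 8010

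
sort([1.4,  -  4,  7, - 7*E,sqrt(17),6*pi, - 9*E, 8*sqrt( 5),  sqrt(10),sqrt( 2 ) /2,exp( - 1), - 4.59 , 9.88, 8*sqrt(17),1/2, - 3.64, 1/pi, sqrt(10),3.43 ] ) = [ - 9*E, - 7 * E , - 4.59, - 4, - 3.64, 1/pi, exp(-1), 1/2,  sqrt(2)/2,1.4, sqrt( 10),sqrt(10),3.43, sqrt(17),7,9.88,8*sqrt( 5),6 *pi, 8  *sqrt(17)] 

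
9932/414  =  4966/207 = 23.99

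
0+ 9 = 9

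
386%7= 1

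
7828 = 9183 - 1355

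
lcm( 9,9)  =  9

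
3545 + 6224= 9769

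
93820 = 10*9382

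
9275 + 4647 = 13922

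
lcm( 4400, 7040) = 35200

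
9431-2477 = 6954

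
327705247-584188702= - 256483455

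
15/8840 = 3/1768 = 0.00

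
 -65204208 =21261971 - 86466179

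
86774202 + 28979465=115753667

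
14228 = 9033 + 5195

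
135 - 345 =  - 210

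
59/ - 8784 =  - 1  +  8725/8784 = -  0.01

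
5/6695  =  1/1339 = 0.00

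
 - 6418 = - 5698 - 720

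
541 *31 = 16771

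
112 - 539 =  - 427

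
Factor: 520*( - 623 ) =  - 2^3*5^1*7^1*13^1 *89^1 = - 323960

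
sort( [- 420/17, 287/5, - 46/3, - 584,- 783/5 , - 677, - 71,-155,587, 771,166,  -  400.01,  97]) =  [ - 677, - 584,-400.01, - 783/5, - 155, - 71 , - 420/17,- 46/3, 287/5,  97, 166, 587, 771] 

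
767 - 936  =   - 169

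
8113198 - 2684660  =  5428538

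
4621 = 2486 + 2135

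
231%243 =231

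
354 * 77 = 27258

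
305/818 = 305/818 = 0.37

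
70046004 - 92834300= - 22788296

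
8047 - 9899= - 1852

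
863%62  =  57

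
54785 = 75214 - 20429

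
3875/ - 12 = -3875/12 = -322.92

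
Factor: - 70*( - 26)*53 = 2^2*5^1*7^1*13^1*53^1 = 96460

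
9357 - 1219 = 8138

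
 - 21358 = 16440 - 37798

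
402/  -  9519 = - 1+ 3039/3173 = - 0.04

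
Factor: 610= 2^1*5^1*61^1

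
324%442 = 324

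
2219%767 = 685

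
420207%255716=164491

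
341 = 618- 277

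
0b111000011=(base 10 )451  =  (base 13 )289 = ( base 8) 703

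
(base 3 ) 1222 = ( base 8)65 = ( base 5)203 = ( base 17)32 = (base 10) 53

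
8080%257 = 113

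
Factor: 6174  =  2^1*3^2 * 7^3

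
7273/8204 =1039/1172 = 0.89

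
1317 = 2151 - 834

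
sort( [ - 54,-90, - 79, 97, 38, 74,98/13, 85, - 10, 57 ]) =[ - 90,-79, - 54,-10, 98/13, 38, 57,74,85,97 ] 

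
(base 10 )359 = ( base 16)167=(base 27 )d8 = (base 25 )E9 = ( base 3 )111022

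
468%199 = 70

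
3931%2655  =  1276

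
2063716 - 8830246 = - 6766530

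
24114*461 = 11116554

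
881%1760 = 881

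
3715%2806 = 909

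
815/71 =11 + 34/71 = 11.48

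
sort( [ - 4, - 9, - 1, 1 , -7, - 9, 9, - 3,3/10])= [ - 9, - 9, - 7, - 4, - 3, - 1,3/10,1, 9]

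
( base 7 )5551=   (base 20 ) 4JG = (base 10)1996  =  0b11111001100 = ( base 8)3714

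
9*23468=211212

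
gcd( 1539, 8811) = 9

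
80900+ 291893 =372793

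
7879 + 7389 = 15268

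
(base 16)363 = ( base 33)Q9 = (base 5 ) 11432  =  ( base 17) 300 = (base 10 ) 867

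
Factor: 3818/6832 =1909/3416 =2^( -3)*7^( - 1 )*23^1*61^( - 1)* 83^1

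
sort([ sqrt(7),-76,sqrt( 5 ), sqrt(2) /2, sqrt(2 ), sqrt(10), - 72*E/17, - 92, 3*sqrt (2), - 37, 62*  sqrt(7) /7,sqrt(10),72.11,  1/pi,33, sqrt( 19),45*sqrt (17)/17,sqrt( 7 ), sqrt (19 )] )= [ -92,-76, -37, - 72 * E/17, 1/pi,sqrt( 2)/2,  sqrt( 2) , sqrt(5 ), sqrt ( 7),sqrt(7), sqrt( 10), sqrt (10 ),  3*sqrt(2), sqrt(19), sqrt ( 19 ),45*sqrt(17 ) /17,  62  *sqrt ( 7)/7, 33,72.11]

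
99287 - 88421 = 10866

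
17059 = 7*2437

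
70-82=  - 12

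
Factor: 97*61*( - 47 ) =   -  278099=- 47^1*61^1*97^1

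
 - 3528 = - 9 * 392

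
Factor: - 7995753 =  - 3^4*98713^1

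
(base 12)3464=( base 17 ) 1335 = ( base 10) 5836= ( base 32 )5MC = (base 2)1011011001100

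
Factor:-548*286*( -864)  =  135412992 =2^8*3^3 * 11^1  *13^1*137^1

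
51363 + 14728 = 66091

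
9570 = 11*870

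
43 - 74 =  - 31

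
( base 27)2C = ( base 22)30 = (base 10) 66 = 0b1000010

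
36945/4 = 9236  +  1/4 = 9236.25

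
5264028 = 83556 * 63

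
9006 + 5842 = 14848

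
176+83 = 259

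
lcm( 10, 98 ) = 490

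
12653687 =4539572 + 8114115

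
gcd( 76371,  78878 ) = 1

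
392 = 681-289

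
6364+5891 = 12255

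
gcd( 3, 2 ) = 1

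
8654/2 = 4327=4327.00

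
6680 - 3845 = 2835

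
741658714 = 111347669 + 630311045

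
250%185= 65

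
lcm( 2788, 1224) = 50184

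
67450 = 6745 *10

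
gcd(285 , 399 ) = 57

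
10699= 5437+5262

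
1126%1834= 1126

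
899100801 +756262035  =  1655362836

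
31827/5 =31827/5 = 6365.40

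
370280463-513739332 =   -  143458869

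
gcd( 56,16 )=8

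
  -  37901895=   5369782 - 43271677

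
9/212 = 9/212 = 0.04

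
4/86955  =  4/86955= 0.00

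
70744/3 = 23581 + 1/3 =23581.33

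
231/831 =77/277 = 0.28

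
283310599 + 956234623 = 1239545222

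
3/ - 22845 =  - 1/7615 = - 0.00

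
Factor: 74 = 2^1*37^1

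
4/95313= 4/95313 = 0.00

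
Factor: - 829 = - 829^1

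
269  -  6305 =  - 6036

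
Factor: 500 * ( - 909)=-454500 = - 2^2 * 3^2 * 5^3*101^1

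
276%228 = 48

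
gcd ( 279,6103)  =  1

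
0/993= 0= 0.00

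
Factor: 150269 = 7^1*21467^1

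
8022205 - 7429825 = 592380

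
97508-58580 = 38928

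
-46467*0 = 0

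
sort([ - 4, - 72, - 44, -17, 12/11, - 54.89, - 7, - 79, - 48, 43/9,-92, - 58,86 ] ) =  [ - 92, - 79, - 72, - 58, - 54.89, -48, - 44, - 17, - 7, - 4, 12/11,43/9, 86]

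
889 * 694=616966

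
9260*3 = 27780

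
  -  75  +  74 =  - 1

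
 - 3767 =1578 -5345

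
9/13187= 9/13187= 0.00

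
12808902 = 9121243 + 3687659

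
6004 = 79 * 76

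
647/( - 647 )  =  - 1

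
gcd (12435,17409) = 2487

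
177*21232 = 3758064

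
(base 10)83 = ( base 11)76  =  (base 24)3b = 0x53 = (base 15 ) 58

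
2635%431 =49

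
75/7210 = 15/1442=0.01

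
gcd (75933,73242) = 117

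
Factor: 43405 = 5^1*8681^1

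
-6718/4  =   - 3359/2 = -1679.50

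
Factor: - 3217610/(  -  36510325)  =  2^1*5^( - 1)*11^1*29251^1*1460413^(- 1) = 643522/7302065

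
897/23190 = 299/7730=0.04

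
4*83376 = 333504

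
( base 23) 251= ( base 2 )10010010110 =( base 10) 1174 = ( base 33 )12j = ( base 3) 1121111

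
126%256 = 126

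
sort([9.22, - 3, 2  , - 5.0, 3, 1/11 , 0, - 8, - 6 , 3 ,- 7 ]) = [- 8, - 7, - 6, -5.0, - 3,0,1/11, 2, 3,3,9.22]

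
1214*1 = 1214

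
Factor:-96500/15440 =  -25/4 = -2^( - 2 )*5^2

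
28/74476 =7/18619 = 0.00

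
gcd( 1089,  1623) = 3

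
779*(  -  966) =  - 752514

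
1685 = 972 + 713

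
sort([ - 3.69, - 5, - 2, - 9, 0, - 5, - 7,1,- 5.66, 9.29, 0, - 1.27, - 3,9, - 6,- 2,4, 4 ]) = [ - 9,-7, -6,  -  5.66,  -  5, - 5,-3.69, - 3, - 2, - 2, - 1.27, 0,  0 , 1,4,4,9,9.29]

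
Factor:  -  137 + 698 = 561 =3^1*11^1*17^1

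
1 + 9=10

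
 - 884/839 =-884/839=- 1.05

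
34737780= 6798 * 5110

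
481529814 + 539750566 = 1021280380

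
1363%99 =76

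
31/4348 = 31/4348 =0.01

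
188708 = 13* 14516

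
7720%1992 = 1744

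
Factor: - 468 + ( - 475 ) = -23^1 * 41^1 = - 943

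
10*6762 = 67620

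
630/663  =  210/221 = 0.95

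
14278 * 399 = 5696922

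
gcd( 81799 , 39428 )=1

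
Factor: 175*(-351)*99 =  - 3^5*5^2*7^1 * 11^1*13^1 = - 6081075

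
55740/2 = 27870  =  27870.00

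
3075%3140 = 3075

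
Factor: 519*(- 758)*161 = -2^1*3^1*7^1*  23^1*173^1*379^1 = -63337722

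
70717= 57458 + 13259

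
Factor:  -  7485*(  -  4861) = 36384585= 3^1*5^1*499^1*4861^1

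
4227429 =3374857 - -852572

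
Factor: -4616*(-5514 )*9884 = 2^6*3^1*7^1*353^1*577^1*919^1 = 251573735616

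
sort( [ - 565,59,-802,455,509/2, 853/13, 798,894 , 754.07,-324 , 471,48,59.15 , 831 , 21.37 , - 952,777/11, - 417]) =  [ - 952, - 802, - 565, - 417 , - 324, 21.37 , 48, 59, 59.15, 853/13,777/11,509/2,  455 , 471 , 754.07, 798 , 831 , 894 ]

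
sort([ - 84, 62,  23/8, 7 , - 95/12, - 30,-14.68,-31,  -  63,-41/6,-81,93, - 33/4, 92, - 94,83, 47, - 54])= [-94 , - 84,-81, - 63, - 54,-31, - 30,-14.68, - 33/4  , - 95/12,  -  41/6 , 23/8, 7, 47,62,83,  92,  93 ] 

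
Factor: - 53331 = -3^1*29^1*613^1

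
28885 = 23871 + 5014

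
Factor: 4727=29^1*163^1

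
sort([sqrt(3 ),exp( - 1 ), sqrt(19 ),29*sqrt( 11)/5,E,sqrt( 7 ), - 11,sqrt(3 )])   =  [ - 11, exp( - 1 ),sqrt(3 ), sqrt( 3 ),sqrt( 7), E,sqrt( 19 ), 29 * sqrt (11 ) /5 ]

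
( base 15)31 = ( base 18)2A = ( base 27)1j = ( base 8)56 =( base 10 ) 46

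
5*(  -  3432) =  - 17160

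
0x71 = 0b1110001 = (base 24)4H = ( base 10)113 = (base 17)6B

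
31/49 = 31/49 = 0.63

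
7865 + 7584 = 15449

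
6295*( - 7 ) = - 44065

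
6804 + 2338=9142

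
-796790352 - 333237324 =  - 1130027676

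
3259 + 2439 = 5698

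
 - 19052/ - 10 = 1905 + 1/5  =  1905.20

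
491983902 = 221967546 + 270016356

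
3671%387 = 188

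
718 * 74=53132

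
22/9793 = 22/9793 = 0.00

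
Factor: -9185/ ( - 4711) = 5^1*7^(  -  1)*11^1*167^1  *673^ ( - 1)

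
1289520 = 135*9552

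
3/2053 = 3/2053 = 0.00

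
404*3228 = 1304112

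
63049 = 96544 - 33495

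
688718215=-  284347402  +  973065617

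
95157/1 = 95157 = 95157.00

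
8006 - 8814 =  - 808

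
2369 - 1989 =380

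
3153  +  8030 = 11183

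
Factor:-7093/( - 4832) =2^(-5 )*41^1*151^(-1 ) * 173^1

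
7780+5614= 13394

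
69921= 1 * 69921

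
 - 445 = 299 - 744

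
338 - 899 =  - 561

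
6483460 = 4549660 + 1933800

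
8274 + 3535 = 11809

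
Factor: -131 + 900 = 769^1 = 769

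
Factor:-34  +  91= 3^1 * 19^1 =57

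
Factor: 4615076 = 2^2*1153769^1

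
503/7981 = 503/7981 = 0.06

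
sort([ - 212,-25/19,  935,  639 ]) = [-212, - 25/19,639, 935]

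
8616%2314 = 1674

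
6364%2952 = 460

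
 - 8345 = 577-8922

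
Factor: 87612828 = 2^2*  3^1*29^1*251761^1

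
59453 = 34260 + 25193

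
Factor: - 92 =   -  2^2*23^1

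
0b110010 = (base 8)62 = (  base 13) 3B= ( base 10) 50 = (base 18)2E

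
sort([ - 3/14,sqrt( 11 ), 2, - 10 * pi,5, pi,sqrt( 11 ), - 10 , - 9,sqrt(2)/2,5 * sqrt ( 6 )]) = [  -  10*pi , - 10,  -  9, - 3/14,sqrt(2 ) /2,  2,pi,sqrt( 11 ), sqrt( 11), 5,5*sqrt(6)]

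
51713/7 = 7387 + 4/7  =  7387.57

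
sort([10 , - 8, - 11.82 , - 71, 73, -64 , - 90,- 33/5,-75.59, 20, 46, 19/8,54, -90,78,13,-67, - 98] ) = [ - 98, - 90,-90,-75.59, -71, - 67, - 64, - 11.82, - 8, - 33/5, 19/8,10,13, 20, 46,54,73, 78] 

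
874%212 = 26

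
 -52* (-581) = 30212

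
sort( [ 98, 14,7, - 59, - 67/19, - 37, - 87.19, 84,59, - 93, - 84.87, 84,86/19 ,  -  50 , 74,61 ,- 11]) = [ - 93 , - 87.19, - 84.87,-59, -50,-37, - 11 ,-67/19, 86/19,7 , 14,  59 , 61, 74 , 84, 84,  98] 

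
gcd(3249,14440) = 361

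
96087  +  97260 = 193347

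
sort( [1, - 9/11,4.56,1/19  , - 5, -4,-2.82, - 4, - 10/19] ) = [ - 5,-4, - 4, - 2.82, - 9/11, -10/19,1/19, 1,4.56] 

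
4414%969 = 538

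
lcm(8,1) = 8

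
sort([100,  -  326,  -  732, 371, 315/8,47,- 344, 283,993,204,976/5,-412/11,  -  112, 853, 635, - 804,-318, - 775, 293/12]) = [ - 804 , - 775,  -  732, - 344, - 326,  -  318, - 112,  -  412/11, 293/12,315/8,47  ,  100,976/5, 204, 283, 371 , 635, 853, 993 ] 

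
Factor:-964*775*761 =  - 568543100 = - 2^2* 5^2*31^1*241^1*761^1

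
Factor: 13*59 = 13^1*59^1 = 767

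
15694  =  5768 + 9926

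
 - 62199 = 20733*(-3)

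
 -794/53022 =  - 397/26511 = -  0.01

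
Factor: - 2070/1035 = - 2^1= -2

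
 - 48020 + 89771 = 41751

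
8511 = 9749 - 1238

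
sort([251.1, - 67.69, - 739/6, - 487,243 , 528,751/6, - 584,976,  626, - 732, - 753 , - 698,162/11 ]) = [ - 753, - 732, - 698,  -  584, - 487  , - 739/6, - 67.69,  162/11,751/6,243,251.1, 528,626, 976]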